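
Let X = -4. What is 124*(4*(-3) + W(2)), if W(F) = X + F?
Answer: -1736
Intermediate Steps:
W(F) = -4 + F
124*(4*(-3) + W(2)) = 124*(4*(-3) + (-4 + 2)) = 124*(-12 - 2) = 124*(-14) = -1736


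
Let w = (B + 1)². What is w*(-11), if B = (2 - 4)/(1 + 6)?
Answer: -275/49 ≈ -5.6122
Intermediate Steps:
B = -2/7 ≈ -0.28571
w = 25/49 (w = (-2/7 + 1)² = (5/7)² = 25/49 ≈ 0.51020)
w*(-11) = (25/49)*(-11) = -275/49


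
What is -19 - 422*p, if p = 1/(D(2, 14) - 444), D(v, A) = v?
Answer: -3988/221 ≈ -18.045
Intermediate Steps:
p = -1/442 (p = 1/(2 - 444) = 1/(-442) = -1/442 ≈ -0.0022624)
-19 - 422*p = -19 - 422*(-1/442) = -19 + 211/221 = -3988/221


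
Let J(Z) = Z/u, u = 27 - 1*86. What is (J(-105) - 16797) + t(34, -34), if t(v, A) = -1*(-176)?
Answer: -980534/59 ≈ -16619.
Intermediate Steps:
u = -59 (u = 27 - 86 = -59)
J(Z) = -Z/59 (J(Z) = Z/(-59) = Z*(-1/59) = -Z/59)
t(v, A) = 176
(J(-105) - 16797) + t(34, -34) = (-1/59*(-105) - 16797) + 176 = (105/59 - 16797) + 176 = -990918/59 + 176 = -980534/59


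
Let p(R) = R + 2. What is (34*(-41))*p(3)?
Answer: -6970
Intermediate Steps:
p(R) = 2 + R
(34*(-41))*p(3) = (34*(-41))*(2 + 3) = -1394*5 = -6970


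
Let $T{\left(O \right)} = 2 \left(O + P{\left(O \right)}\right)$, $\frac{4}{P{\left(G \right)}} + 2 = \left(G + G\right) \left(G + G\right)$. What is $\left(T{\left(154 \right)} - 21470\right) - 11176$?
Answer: $- \frac{1533823674}{47431} \approx -32338.0$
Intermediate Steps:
$P{\left(G \right)} = \frac{4}{-2 + 4 G^{2}}$ ($P{\left(G \right)} = \frac{4}{-2 + \left(G + G\right) \left(G + G\right)} = \frac{4}{-2 + 2 G 2 G} = \frac{4}{-2 + 4 G^{2}}$)
$T{\left(O \right)} = 2 O + \frac{4}{-1 + 2 O^{2}}$ ($T{\left(O \right)} = 2 \left(O + \frac{2}{-1 + 2 O^{2}}\right) = 2 O + \frac{4}{-1 + 2 O^{2}}$)
$\left(T{\left(154 \right)} - 21470\right) - 11176 = \left(\frac{2 \left(2 - 154 + 2 \cdot 154^{3}\right)}{-1 + 2 \cdot 154^{2}} - 21470\right) - 11176 = \left(\frac{2 \left(2 - 154 + 2 \cdot 3652264\right)}{-1 + 2 \cdot 23716} - 21470\right) - 11176 = \left(\frac{2 \left(2 - 154 + 7304528\right)}{-1 + 47432} - 21470\right) - 11176 = \left(2 \cdot \frac{1}{47431} \cdot 7304376 - 21470\right) - 11176 = \left(\frac{14608752}{47431} - 21470\right) - 11176 = - \frac{1003734818}{47431} - 11176 = - \frac{1533823674}{47431}$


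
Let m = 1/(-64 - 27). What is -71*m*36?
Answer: 2556/91 ≈ 28.088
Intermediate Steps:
m = -1/91 (m = 1/(-91) = -1/91 ≈ -0.010989)
-71*m*36 = -71*(-1/91)*36 = (71/91)*36 = 2556/91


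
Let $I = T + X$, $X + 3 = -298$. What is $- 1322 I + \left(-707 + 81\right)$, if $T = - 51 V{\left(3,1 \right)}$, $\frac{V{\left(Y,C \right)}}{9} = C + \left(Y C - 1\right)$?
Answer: $2217690$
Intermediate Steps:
$X = -301$ ($X = -3 - 298 = -301$)
$V{\left(Y,C \right)} = -9 + 9 C + 9 C Y$ ($V{\left(Y,C \right)} = 9 \left(C + \left(Y C - 1\right)\right) = 9 \left(C + \left(C Y - 1\right)\right) = 9 \left(C + \left(-1 + C Y\right)\right) = 9 \left(-1 + C + C Y\right) = -9 + 9 C + 9 C Y$)
$T = -1377$ ($T = - 51 \left(-9 + 9 \cdot 1 + 9 \cdot 1 \cdot 3\right) = - 51 \left(-9 + 9 + 27\right) = \left(-51\right) 27 = -1377$)
$I = -1678$ ($I = -1377 - 301 = -1678$)
$- 1322 I + \left(-707 + 81\right) = \left(-1322\right) \left(-1678\right) + \left(-707 + 81\right) = 2218316 - 626 = 2217690$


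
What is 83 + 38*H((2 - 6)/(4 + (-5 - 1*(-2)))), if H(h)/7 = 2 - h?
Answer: 1679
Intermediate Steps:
H(h) = 14 - 7*h (H(h) = 7*(2 - h) = 14 - 7*h)
83 + 38*H((2 - 6)/(4 + (-5 - 1*(-2)))) = 83 + 38*(14 - 7*(2 - 6)/(4 + (-5 - 1*(-2)))) = 83 + 38*(14 - (-28)/(4 + (-5 + 2))) = 83 + 38*(14 - (-28)/(4 - 3)) = 83 + 38*(14 - (-28)/1) = 83 + 38*(14 - (-28)) = 83 + 38*(14 - 7*(-4)) = 83 + 38*(14 + 28) = 83 + 38*42 = 83 + 1596 = 1679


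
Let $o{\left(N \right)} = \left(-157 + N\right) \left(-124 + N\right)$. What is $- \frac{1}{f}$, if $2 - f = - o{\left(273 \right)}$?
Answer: $- \frac{1}{17286} \approx -5.785 \cdot 10^{-5}$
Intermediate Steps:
$f = 17286$ ($f = 2 - - (19468 + 273^{2} - 76713) = 2 - - (19468 + 74529 - 76713) = 2 - \left(-1\right) 17284 = 2 - -17284 = 2 + 17284 = 17286$)
$- \frac{1}{f} = - \frac{1}{17286}$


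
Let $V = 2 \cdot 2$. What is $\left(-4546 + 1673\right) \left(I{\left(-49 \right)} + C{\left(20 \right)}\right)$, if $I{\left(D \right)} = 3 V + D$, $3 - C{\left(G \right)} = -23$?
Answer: $31603$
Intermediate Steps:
$C{\left(G \right)} = 26$ ($C{\left(G \right)} = 3 - -23 = 3 + 23 = 26$)
$V = 4$
$I{\left(D \right)} = 12 + D$ ($I{\left(D \right)} = 3 \cdot 4 + D = 12 + D$)
$\left(-4546 + 1673\right) \left(I{\left(-49 \right)} + C{\left(20 \right)}\right) = \left(-4546 + 1673\right) \left(\left(12 - 49\right) + 26\right) = - 2873 \left(-37 + 26\right) = \left(-2873\right) \left(-11\right) = 31603$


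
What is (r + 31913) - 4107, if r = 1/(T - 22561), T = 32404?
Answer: 273694459/9843 ≈ 27806.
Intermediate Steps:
r = 1/9843 (r = 1/(32404 - 22561) = 1/9843 ≈ 0.00010160)
(r + 31913) - 4107 = (1/9843 + 31913) - 4107 = 314119660/9843 - 4107 = 273694459/9843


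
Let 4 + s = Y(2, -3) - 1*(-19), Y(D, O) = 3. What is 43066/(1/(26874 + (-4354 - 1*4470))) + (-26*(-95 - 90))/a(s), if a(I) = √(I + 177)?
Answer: 777341300 + 74*√195/3 ≈ 7.7734e+8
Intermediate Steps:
s = 18 (s = -4 + (3 - 1*(-19)) = -4 + (3 + 19) = -4 + 22 = 18)
a(I) = √(177 + I)
43066/(1/(26874 + (-4354 - 1*4470))) + (-26*(-95 - 90))/a(s) = 43066/(1/(26874 + (-4354 - 1*4470))) + (-26*(-95 - 90))/(√(177 + 18)) = 43066/(1/(26874 + (-4354 - 4470))) + (-26*(-185))/(√195) = 43066/(1/(26874 - 8824)) + 4810*(√195/195) = 43066/(1/18050) + 74*√195/3 = 43066*18050 + 74*√195/3 = 777341300 + 74*√195/3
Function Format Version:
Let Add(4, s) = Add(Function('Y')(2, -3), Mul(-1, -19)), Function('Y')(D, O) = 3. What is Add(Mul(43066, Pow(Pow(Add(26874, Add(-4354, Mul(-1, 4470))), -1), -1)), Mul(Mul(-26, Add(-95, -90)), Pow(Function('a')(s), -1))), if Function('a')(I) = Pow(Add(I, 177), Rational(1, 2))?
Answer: Add(777341300, Mul(Rational(74, 3), Pow(195, Rational(1, 2)))) ≈ 7.7734e+8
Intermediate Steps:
s = 18 (s = Add(-4, Add(3, Mul(-1, -19))) = Add(-4, Add(3, 19)) = Add(-4, 22) = 18)
Function('a')(I) = Pow(Add(177, I), Rational(1, 2))
Add(Mul(43066, Pow(Pow(Add(26874, Add(-4354, Mul(-1, 4470))), -1), -1)), Mul(Mul(-26, Add(-95, -90)), Pow(Function('a')(s), -1))) = Add(Mul(43066, Pow(Pow(Add(26874, Add(-4354, Mul(-1, 4470))), -1), -1)), Mul(Mul(-26, Add(-95, -90)), Pow(Pow(Add(177, 18), Rational(1, 2)), -1))) = Add(Mul(43066, Pow(Pow(Add(26874, Add(-4354, -4470)), -1), -1)), Mul(Mul(-26, -185), Pow(Pow(195, Rational(1, 2)), -1))) = Add(Mul(43066, Pow(Pow(Add(26874, -8824), -1), -1)), Mul(4810, Mul(Rational(1, 195), Pow(195, Rational(1, 2))))) = Add(Mul(43066, Pow(Pow(18050, -1), -1)), Mul(Rational(74, 3), Pow(195, Rational(1, 2)))) = Add(Mul(43066, Pow(Rational(1, 18050), -1)), Mul(Rational(74, 3), Pow(195, Rational(1, 2)))) = Add(Mul(43066, 18050), Mul(Rational(74, 3), Pow(195, Rational(1, 2)))) = Add(777341300, Mul(Rational(74, 3), Pow(195, Rational(1, 2))))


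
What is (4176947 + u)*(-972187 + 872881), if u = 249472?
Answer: -439569965214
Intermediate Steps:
(4176947 + u)*(-972187 + 872881) = (4176947 + 249472)*(-972187 + 872881) = 4426419*(-99306) = -439569965214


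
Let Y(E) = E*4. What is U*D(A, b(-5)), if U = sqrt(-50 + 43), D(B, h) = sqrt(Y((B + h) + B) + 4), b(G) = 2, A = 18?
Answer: 2*I*sqrt(273) ≈ 33.045*I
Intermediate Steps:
Y(E) = 4*E
D(B, h) = sqrt(4 + 4*h + 8*B) (D(B, h) = sqrt(4*((B + h) + B) + 4) = sqrt(4*(h + 2*B) + 4) = sqrt((4*h + 8*B) + 4) = sqrt(4 + 4*h + 8*B))
U = I*sqrt(7) (U = sqrt(-7) = I*sqrt(7) ≈ 2.6458*I)
U*D(A, b(-5)) = (I*sqrt(7))*(2*sqrt(1 + 2 + 2*18)) = (I*sqrt(7))*(2*sqrt(1 + 2 + 36)) = (I*sqrt(7))*(2*sqrt(39)) = 2*I*sqrt(273)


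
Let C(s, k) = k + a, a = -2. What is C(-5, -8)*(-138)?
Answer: 1380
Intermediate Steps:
C(s, k) = -2 + k (C(s, k) = k - 2 = -2 + k)
C(-5, -8)*(-138) = (-2 - 8)*(-138) = -10*(-138) = 1380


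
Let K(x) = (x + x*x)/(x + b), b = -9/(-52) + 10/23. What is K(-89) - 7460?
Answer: -798015892/105717 ≈ -7548.6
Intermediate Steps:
b = 727/1196 (b = -9*(-1/52) + 10*(1/23) = 9/52 + 10/23 = 727/1196 ≈ 0.60786)
K(x) = (x + x²)/(727/1196 + x) (K(x) = (x + x*x)/(x + 727/1196) = (x + x²)/(727/1196 + x))
K(-89) - 7460 = 1196*(-89)*(1 - 89)/(727 + 1196*(-89)) - 7460 = 1196*(-89)*(-88)/(727 - 106444) - 7460 = 1196*(-89)*(-88)/(-105717) - 7460 = 1196*(-89)*(-1/105717)*(-88) - 7460 = -9367072/105717 - 7460 = -798015892/105717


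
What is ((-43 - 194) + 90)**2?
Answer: 21609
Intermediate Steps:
((-43 - 194) + 90)**2 = (-237 + 90)**2 = (-147)**2 = 21609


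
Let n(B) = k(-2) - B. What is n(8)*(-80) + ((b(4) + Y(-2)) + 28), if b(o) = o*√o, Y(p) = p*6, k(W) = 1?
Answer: 584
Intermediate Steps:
Y(p) = 6*p
n(B) = 1 - B
b(o) = o^(3/2)
n(8)*(-80) + ((b(4) + Y(-2)) + 28) = (1 - 1*8)*(-80) + ((4^(3/2) + 6*(-2)) + 28) = (1 - 8)*(-80) + ((8 - 12) + 28) = -7*(-80) + (-4 + 28) = 560 + 24 = 584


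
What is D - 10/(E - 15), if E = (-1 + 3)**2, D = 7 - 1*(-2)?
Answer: 109/11 ≈ 9.9091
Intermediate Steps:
D = 9 (D = 7 + 2 = 9)
E = 4 (E = 2**2 = 4)
D - 10/(E - 15) = 9 - 10/(4 - 15) = 9 - 10/(-11) = 9 - 10*(-1/11) = 9 + 10/11 = 109/11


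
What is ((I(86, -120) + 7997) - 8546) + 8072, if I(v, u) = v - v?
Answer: 7523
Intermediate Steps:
I(v, u) = 0
((I(86, -120) + 7997) - 8546) + 8072 = ((0 + 7997) - 8546) + 8072 = (7997 - 8546) + 8072 = -549 + 8072 = 7523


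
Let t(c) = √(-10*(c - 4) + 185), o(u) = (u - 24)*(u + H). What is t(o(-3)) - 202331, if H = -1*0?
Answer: -202331 + 3*I*√65 ≈ -2.0233e+5 + 24.187*I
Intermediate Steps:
H = 0
o(u) = u*(-24 + u) (o(u) = (u - 24)*(u + 0) = (-24 + u)*u = u*(-24 + u))
t(c) = √(225 - 10*c) (t(c) = √(-10*(-4 + c) + 185) = √((40 - 10*c) + 185) = √(225 - 10*c))
t(o(-3)) - 202331 = √(225 - (-30)*(-24 - 3)) - 202331 = √(225 - (-30)*(-27)) - 202331 = √(225 - 10*81) - 202331 = √(225 - 810) - 202331 = √(-585) - 202331 = 3*I*√65 - 202331 = -202331 + 3*I*√65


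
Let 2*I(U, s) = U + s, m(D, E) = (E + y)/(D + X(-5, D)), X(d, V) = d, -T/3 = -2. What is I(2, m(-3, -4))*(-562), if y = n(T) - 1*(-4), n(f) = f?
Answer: -1405/4 ≈ -351.25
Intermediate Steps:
T = 6 (T = -3*(-2) = 6)
y = 10 (y = 6 - 1*(-4) = 6 + 4 = 10)
m(D, E) = (10 + E)/(-5 + D) (m(D, E) = (E + 10)/(D - 5) = (10 + E)/(-5 + D))
I(U, s) = U/2 + s/2 (I(U, s) = (U + s)/2 = U/2 + s/2)
I(2, m(-3, -4))*(-562) = ((½)*2 + ((10 - 4)/(-5 - 3))/2)*(-562) = (1 + (6/(-8))/2)*(-562) = (1 + (-⅛*6)/2)*(-562) = (1 + (½)*(-¾))*(-562) = (1 - 3/8)*(-562) = (5/8)*(-562) = -1405/4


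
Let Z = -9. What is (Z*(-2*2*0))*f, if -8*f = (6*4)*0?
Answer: 0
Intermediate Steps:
f = 0 (f = -6*4*0/8 = -3*0 = -⅛*0 = 0)
(Z*(-2*2*0))*f = -9*(-2*2)*0*0 = -(-36)*0*0 = -9*0*0 = 0*0 = 0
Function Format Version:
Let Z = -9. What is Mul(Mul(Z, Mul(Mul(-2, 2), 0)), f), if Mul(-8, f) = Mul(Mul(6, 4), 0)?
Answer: 0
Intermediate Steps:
f = 0 (f = Mul(Rational(-1, 8), Mul(Mul(6, 4), 0)) = Mul(Rational(-1, 8), Mul(24, 0)) = Mul(Rational(-1, 8), 0) = 0)
Mul(Mul(Z, Mul(Mul(-2, 2), 0)), f) = Mul(Mul(-9, Mul(Mul(-2, 2), 0)), 0) = Mul(Mul(-9, Mul(-4, 0)), 0) = Mul(Mul(-9, 0), 0) = Mul(0, 0) = 0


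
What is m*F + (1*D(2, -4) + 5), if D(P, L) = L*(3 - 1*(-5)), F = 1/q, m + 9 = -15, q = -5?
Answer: -111/5 ≈ -22.200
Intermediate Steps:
m = -24 (m = -9 - 15 = -24)
F = -⅕ (F = 1/(-5) = -⅕ ≈ -0.20000)
D(P, L) = 8*L (D(P, L) = L*(3 + 5) = L*8 = 8*L)
m*F + (1*D(2, -4) + 5) = -24*(-⅕) + (1*(8*(-4)) + 5) = 24/5 + (1*(-32) + 5) = 24/5 + (-32 + 5) = 24/5 - 27 = -111/5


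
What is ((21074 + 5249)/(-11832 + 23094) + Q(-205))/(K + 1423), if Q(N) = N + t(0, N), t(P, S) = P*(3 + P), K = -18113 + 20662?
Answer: -2282387/44732664 ≈ -0.051023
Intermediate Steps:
K = 2549
Q(N) = N (Q(N) = N + 0*(3 + 0) = N + 0*3 = N + 0 = N)
((21074 + 5249)/(-11832 + 23094) + Q(-205))/(K + 1423) = ((21074 + 5249)/(-11832 + 23094) - 205)/(2549 + 1423) = (26323/11262 - 205)/3972 = (26323*(1/11262) - 205)*(1/3972) = (26323/11262 - 205)*(1/3972) = -2282387/11262*1/3972 = -2282387/44732664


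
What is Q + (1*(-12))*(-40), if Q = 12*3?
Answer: 516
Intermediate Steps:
Q = 36
Q + (1*(-12))*(-40) = 36 + (1*(-12))*(-40) = 36 - 12*(-40) = 36 + 480 = 516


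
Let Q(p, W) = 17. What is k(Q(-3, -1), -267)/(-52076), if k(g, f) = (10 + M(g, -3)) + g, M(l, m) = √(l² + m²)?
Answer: -27/52076 - √298/52076 ≈ -0.00084996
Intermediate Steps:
k(g, f) = 10 + g + √(9 + g²) (k(g, f) = (10 + √(g² + (-3)²)) + g = (10 + √(g² + 9)) + g = (10 + √(9 + g²)) + g = 10 + g + √(9 + g²))
k(Q(-3, -1), -267)/(-52076) = (10 + 17 + √(9 + 17²))/(-52076) = (10 + 17 + √(9 + 289))*(-1/52076) = (10 + 17 + √298)*(-1/52076) = (27 + √298)*(-1/52076) = -27/52076 - √298/52076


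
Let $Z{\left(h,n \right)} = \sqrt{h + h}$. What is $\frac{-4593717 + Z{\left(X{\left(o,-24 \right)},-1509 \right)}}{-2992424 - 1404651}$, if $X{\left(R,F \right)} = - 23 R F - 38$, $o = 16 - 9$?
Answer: $\frac{4593717}{4397075} - \frac{2 \sqrt{1913}}{4397075} \approx 1.0447$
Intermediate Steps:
$o = 7$ ($o = 16 - 9 = 7$)
$X{\left(R,F \right)} = -38 - 23 F R$ ($X{\left(R,F \right)} = - 23 F R - 38 = -38 - 23 F R$)
$Z{\left(h,n \right)} = \sqrt{2} \sqrt{h}$ ($Z{\left(h,n \right)} = \sqrt{2 h} = \sqrt{2} \sqrt{h}$)
$\frac{-4593717 + Z{\left(X{\left(o,-24 \right)},-1509 \right)}}{-2992424 - 1404651} = \frac{-4593717 + \sqrt{2} \sqrt{-38 - \left(-552\right) 7}}{-2992424 - 1404651} = \frac{-4593717 + \sqrt{2} \sqrt{-38 + 3864}}{-4397075} = \left(-4593717 + \sqrt{2} \sqrt{3826}\right) \left(- \frac{1}{4397075}\right) = \left(-4593717 + 2 \sqrt{1913}\right) \left(- \frac{1}{4397075}\right) = \frac{4593717}{4397075} - \frac{2 \sqrt{1913}}{4397075}$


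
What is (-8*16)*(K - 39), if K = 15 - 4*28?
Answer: 17408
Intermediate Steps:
K = -97 (K = 15 - 1*112 = 15 - 112 = -97)
(-8*16)*(K - 39) = (-8*16)*(-97 - 39) = -128*(-136) = 17408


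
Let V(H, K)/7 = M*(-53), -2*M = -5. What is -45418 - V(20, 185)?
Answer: -88981/2 ≈ -44491.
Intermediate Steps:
M = 5/2 (M = -1/2*(-5) = 5/2 ≈ 2.5000)
V(H, K) = -1855/2 (V(H, K) = 7*((5/2)*(-53)) = 7*(-265/2) = -1855/2)
-45418 - V(20, 185) = -45418 - 1*(-1855/2) = -45418 + 1855/2 = -88981/2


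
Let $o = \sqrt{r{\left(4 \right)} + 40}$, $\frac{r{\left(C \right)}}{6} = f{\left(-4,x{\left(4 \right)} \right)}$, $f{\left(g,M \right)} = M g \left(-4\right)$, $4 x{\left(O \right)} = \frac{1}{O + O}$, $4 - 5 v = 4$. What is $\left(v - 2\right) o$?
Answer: $- 2 \sqrt{43} \approx -13.115$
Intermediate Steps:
$v = 0$ ($v = \frac{4}{5} - \frac{4}{5} = 0$)
$x{\left(O \right)} = \frac{1}{8 O}$ ($x{\left(O \right)} = \frac{1}{4 \left(O + O\right)} = \frac{1}{4 \cdot 2 O} = \frac{\frac{1}{2} \frac{1}{O}}{4} = \frac{1}{8 O}$)
$f{\left(g,M \right)} = - 4 M g$
$r{\left(C \right)} = 3$ ($r{\left(C \right)} = 6 \left(\left(-4\right) \frac{1}{8 \cdot 4} \left(-4\right)\right) = 6 \left(\left(-4\right) \frac{1}{8} \cdot \frac{1}{4} \left(-4\right)\right) = 6 \left(\left(-4\right) \frac{1}{32} \left(-4\right)\right) = 6 \cdot \frac{1}{2} = 3$)
$o = \sqrt{43}$ ($o = \sqrt{3 + 40} = \sqrt{43} \approx 6.5574$)
$\left(v - 2\right) o = \left(0 - 2\right) \sqrt{43} = - 2 \sqrt{43}$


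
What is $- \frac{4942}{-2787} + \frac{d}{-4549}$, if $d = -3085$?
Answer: $\frac{31079053}{12678063} \approx 2.4514$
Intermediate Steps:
$- \frac{4942}{-2787} + \frac{d}{-4549} = - \frac{4942}{-2787} - \frac{3085}{-4549} = \left(-4942\right) \left(- \frac{1}{2787}\right) - - \frac{3085}{4549} = \frac{4942}{2787} + \frac{3085}{4549} = \frac{31079053}{12678063}$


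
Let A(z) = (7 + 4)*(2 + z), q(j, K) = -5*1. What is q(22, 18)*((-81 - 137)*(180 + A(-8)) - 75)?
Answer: 124635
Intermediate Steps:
q(j, K) = -5
A(z) = 22 + 11*z (A(z) = 11*(2 + z) = 22 + 11*z)
q(22, 18)*((-81 - 137)*(180 + A(-8)) - 75) = -5*((-81 - 137)*(180 + (22 + 11*(-8))) - 75) = -5*(-218*(180 + (22 - 88)) - 75) = -5*(-218*(180 - 66) - 75) = -5*(-218*114 - 75) = -5*(-24852 - 75) = -5*(-24927) = 124635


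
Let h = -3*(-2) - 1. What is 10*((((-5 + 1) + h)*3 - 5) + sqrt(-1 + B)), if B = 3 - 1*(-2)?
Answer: 0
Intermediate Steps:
B = 5 (B = 3 + 2 = 5)
h = 5 (h = 6 - 1 = 5)
10*((((-5 + 1) + h)*3 - 5) + sqrt(-1 + B)) = 10*((((-5 + 1) + 5)*3 - 5) + sqrt(-1 + 5)) = 10*(((-4 + 5)*3 - 5) + sqrt(4)) = 10*((1*3 - 5) + 2) = 10*((3 - 5) + 2) = 10*(-2 + 2) = 10*0 = 0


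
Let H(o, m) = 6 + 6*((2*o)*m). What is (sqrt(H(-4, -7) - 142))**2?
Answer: 200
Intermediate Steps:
H(o, m) = 6 + 12*m*o (H(o, m) = 6 + 6*(2*m*o) = 6 + 12*m*o)
(sqrt(H(-4, -7) - 142))**2 = (sqrt((6 + 12*(-7)*(-4)) - 142))**2 = (sqrt((6 + 336) - 142))**2 = (sqrt(342 - 142))**2 = (sqrt(200))**2 = (10*sqrt(2))**2 = 200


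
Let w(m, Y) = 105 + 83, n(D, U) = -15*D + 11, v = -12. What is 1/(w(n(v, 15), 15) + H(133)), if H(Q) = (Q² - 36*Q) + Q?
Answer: 1/13222 ≈ 7.5632e-5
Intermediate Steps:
n(D, U) = 11 - 15*D
w(m, Y) = 188
H(Q) = Q² - 35*Q
1/(w(n(v, 15), 15) + H(133)) = 1/(188 + 133*(-35 + 133)) = 1/(188 + 133*98) = 1/(188 + 13034) = 1/13222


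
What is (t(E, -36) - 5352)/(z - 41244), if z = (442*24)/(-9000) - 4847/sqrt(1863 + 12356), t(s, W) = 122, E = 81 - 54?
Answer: 431326824224452500/3401555382446524091 - 3564817031250*sqrt(14219)/3401555382446524091 ≈ 0.12668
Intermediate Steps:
E = 27
z = -442/375 - 4847*sqrt(14219)/14219 (z = 10608*(-1/9000) - 4847*sqrt(14219)/14219 = -442/375 - 4847*sqrt(14219)/14219 ≈ -41.827)
(t(E, -36) - 5352)/(z - 41244) = (122 - 5352)/((-442/375 - 4847*sqrt(14219)/14219) - 41244) = -5230/(-15466942/375 - 4847*sqrt(14219)/14219)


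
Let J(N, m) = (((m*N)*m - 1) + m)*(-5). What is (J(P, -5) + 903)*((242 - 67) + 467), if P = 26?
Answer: -1487514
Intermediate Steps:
J(N, m) = 5 - 5*m - 5*N*m² (J(N, m) = (((N*m)*m - 1) + m)*(-5) = ((N*m² - 1) + m)*(-5) = ((-1 + N*m²) + m)*(-5) = (-1 + m + N*m²)*(-5) = 5 - 5*m - 5*N*m²)
(J(P, -5) + 903)*((242 - 67) + 467) = ((5 - 5*(-5) - 5*26*(-5)²) + 903)*((242 - 67) + 467) = ((5 + 25 - 5*26*25) + 903)*(175 + 467) = ((5 + 25 - 3250) + 903)*642 = (-3220 + 903)*642 = -2317*642 = -1487514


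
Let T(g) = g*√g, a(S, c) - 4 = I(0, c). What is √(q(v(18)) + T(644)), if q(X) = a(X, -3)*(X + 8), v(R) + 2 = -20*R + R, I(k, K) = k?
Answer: 2*√(-336 + 322*√161) ≈ 122.47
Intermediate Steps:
a(S, c) = 4 (a(S, c) = 4 + 0 = 4)
v(R) = -2 - 19*R (v(R) = -2 + (-20*R + R) = -2 - 19*R)
q(X) = 32 + 4*X (q(X) = 4*(X + 8) = 4*(8 + X) = 32 + 4*X)
T(g) = g^(3/2)
√(q(v(18)) + T(644)) = √((32 + 4*(-2 - 19*18)) + 644^(3/2)) = √((32 + 4*(-2 - 342)) + 1288*√161) = √((32 + 4*(-344)) + 1288*√161) = √((32 - 1376) + 1288*√161) = √(-1344 + 1288*√161)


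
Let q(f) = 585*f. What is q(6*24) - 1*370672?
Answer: -286432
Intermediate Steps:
q(6*24) - 1*370672 = 585*(6*24) - 1*370672 = 585*144 - 370672 = 84240 - 370672 = -286432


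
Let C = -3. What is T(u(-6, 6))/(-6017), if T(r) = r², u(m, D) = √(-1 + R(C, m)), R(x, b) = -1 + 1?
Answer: 1/6017 ≈ 0.00016620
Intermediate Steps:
R(x, b) = 0
u(m, D) = I (u(m, D) = √(-1 + 0) = √(-1) = I)
T(u(-6, 6))/(-6017) = I²/(-6017) = -1*(-1/6017) = 1/6017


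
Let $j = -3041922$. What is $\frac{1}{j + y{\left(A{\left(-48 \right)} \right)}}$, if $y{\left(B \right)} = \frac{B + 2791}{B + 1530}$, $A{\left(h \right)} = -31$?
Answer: $- \frac{1499}{4559838318} \approx -3.2874 \cdot 10^{-7}$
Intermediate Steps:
$y{\left(B \right)} = \frac{2791 + B}{1530 + B}$
$\frac{1}{j + y{\left(A{\left(-48 \right)} \right)}} = \frac{1}{-3041922 + \frac{2791 - 31}{1530 - 31}} = \frac{1}{-3041922 + \frac{1}{1499} \cdot 2760} = \frac{1}{-3041922 + \frac{2760}{1499}} = \frac{1}{- \frac{4559838318}{1499}} = - \frac{1499}{4559838318}$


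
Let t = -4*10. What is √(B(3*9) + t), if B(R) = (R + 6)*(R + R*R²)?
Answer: √650390 ≈ 806.47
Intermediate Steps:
t = -40
B(R) = (6 + R)*(R + R³)
√(B(3*9) + t) = √((3*9)*(6 + 3*9 + (3*9)³ + 6*(3*9)²) - 40) = √(27*(6 + 27 + 27³ + 6*27²) - 40) = √(27*(6 + 27 + 19683 + 6*729) - 40) = √(27*(6 + 27 + 19683 + 4374) - 40) = √(27*24090 - 40) = √(650430 - 40) = √650390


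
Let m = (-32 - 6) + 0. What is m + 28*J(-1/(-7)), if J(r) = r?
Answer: -34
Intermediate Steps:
m = -38 (m = -38 + 0 = -38)
m + 28*J(-1/(-7)) = -38 + 28*(-1/(-7)) = -38 + 28*(-1*(-⅐)) = -38 + 28*(⅐) = -38 + 4 = -34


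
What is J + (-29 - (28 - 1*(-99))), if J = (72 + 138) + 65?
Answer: 119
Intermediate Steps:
J = 275 (J = 210 + 65 = 275)
J + (-29 - (28 - 1*(-99))) = 275 + (-29 - (28 - 1*(-99))) = 275 + (-29 - (28 + 99)) = 275 + (-29 - 1*127) = 275 + (-29 - 127) = 275 - 156 = 119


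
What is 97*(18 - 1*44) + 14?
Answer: -2508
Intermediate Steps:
97*(18 - 1*44) + 14 = 97*(18 - 44) + 14 = 97*(-26) + 14 = -2522 + 14 = -2508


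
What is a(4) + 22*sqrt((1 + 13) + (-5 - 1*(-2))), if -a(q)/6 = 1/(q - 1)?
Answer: -2 + 22*sqrt(11) ≈ 70.966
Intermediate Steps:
a(q) = -6/(-1 + q) (a(q) = -6/(q - 1) = -6/(-1 + q))
a(4) + 22*sqrt((1 + 13) + (-5 - 1*(-2))) = -6/(-1 + 4) + 22*sqrt((1 + 13) + (-5 - 1*(-2))) = -6/3 + 22*sqrt(14 + (-5 + 2)) = -6*1/3 + 22*sqrt(14 - 3) = -2 + 22*sqrt(11)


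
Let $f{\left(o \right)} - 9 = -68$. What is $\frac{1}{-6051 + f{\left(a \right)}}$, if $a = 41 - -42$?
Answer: $- \frac{1}{6110} \approx -0.00016367$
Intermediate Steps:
$a = 83$ ($a = 41 + 42 = 83$)
$f{\left(o \right)} = -59$ ($f{\left(o \right)} = 9 - 68 = -59$)
$\frac{1}{-6051 + f{\left(a \right)}} = \frac{1}{-6051 - 59} = \frac{1}{-6110} = - \frac{1}{6110}$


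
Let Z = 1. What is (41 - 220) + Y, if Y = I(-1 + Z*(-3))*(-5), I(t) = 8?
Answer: -219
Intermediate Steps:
Y = -40 (Y = 8*(-5) = -40)
(41 - 220) + Y = (41 - 220) - 40 = -179 - 40 = -219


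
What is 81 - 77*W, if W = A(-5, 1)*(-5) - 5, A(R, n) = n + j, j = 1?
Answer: 1236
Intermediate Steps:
A(R, n) = 1 + n (A(R, n) = n + 1 = 1 + n)
W = -15 (W = (1 + 1)*(-5) - 5 = 2*(-5) - 5 = -10 - 5 = -15)
81 - 77*W = 81 - 77*(-15) = 81 + 1155 = 1236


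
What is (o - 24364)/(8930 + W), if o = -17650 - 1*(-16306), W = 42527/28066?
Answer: -721520728/250671907 ≈ -2.8783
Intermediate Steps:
W = 42527/28066 (W = 42527*(1/28066) = 42527/28066 ≈ 1.5152)
o = -1344 (o = -17650 + 16306 = -1344)
(o - 24364)/(8930 + W) = (-1344 - 24364)/(8930 + 42527/28066) = -25708/250671907/28066 = -25708*28066/250671907 = -721520728/250671907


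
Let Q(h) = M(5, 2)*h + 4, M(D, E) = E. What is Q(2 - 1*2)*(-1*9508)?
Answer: -38032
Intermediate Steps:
Q(h) = 4 + 2*h (Q(h) = 2*h + 4 = 4 + 2*h)
Q(2 - 1*2)*(-1*9508) = (4 + 2*(2 - 1*2))*(-1*9508) = (4 + 2*(2 - 2))*(-9508) = (4 + 2*0)*(-9508) = (4 + 0)*(-9508) = 4*(-9508) = -38032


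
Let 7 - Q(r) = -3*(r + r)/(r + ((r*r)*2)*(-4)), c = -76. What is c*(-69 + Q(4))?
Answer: 146528/31 ≈ 4726.7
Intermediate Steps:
Q(r) = 7 + 6*r/(r - 8*r**2) (Q(r) = 7 - (-3)*(r + r)/(r + ((r*r)*2)*(-4)) = 7 - (-3)*(2*r)/(r + (r**2*2)*(-4)) = 7 - (-3)*(2*r)/(r + (2*r**2)*(-4)) = 7 - (-3)*(2*r)/(r - 8*r**2) = 7 - (-3)*2*r/(r - 8*r**2) = 7 - (-6)*r/(r - 8*r**2) = 7 + 6*r/(r - 8*r**2))
c*(-69 + Q(4)) = -76*(-69 + (-13 + 56*4)/(-1 + 8*4)) = -76*(-69 + (-13 + 224)/(-1 + 32)) = -76*(-69 + 211/31) = -76*(-1928/31) = 146528/31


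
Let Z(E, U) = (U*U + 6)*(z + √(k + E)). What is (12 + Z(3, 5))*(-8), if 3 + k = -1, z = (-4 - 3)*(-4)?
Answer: -7040 - 248*I ≈ -7040.0 - 248.0*I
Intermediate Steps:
z = 28 (z = -7*(-4) = 28)
k = -4 (k = -3 - 1 = -4)
Z(E, U) = (6 + U²)*(28 + √(-4 + E)) (Z(E, U) = (U*U + 6)*(28 + √(-4 + E)) = (U² + 6)*(28 + √(-4 + E)) = (6 + U²)*(28 + √(-4 + E)))
(12 + Z(3, 5))*(-8) = (12 + (168 + 6*√(-4 + 3) + 28*5² + 5²*√(-4 + 3)))*(-8) = (12 + (168 + 6*√(-1) + 28*25 + 25*√(-1)))*(-8) = (12 + (168 + 6*I + 700 + 25*I))*(-8) = (12 + (868 + 31*I))*(-8) = (880 + 31*I)*(-8) = -7040 - 248*I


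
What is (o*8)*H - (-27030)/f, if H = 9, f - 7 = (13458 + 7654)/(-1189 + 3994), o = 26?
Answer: 152097534/40747 ≈ 3732.7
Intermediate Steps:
f = 40747/2805 (f = 7 + (13458 + 7654)/(-1189 + 3994) = 7 + 21112/2805 = 40747/2805 ≈ 14.527)
(o*8)*H - (-27030)/f = (26*8)*9 - (-27030)/40747/2805 = 208*9 - (-27030)*2805/40747 = 1872 - 1*(-75819150/40747) = 1872 + 75819150/40747 = 152097534/40747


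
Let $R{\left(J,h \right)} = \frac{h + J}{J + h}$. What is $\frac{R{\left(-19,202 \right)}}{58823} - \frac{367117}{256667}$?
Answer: $- \frac{459460992}{321232403} \approx -1.4303$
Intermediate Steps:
$R{\left(J,h \right)} = 1$ ($R{\left(J,h \right)} = \frac{J + h}{J + h} = 1$)
$\frac{R{\left(-19,202 \right)}}{58823} - \frac{367117}{256667} = 1 \cdot \frac{1}{58823} - \frac{367117}{256667} = 1 \cdot \frac{1}{58823} - \frac{7811}{5461} = \frac{1}{58823} - \frac{7811}{5461} = - \frac{459460992}{321232403}$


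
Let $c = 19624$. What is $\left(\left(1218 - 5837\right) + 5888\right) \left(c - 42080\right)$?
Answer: $-28496664$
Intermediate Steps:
$\left(\left(1218 - 5837\right) + 5888\right) \left(c - 42080\right) = \left(\left(1218 - 5837\right) + 5888\right) \left(19624 - 42080\right) = \left(-4619 + 5888\right) \left(-22456\right) = 1269 \left(-22456\right) = -28496664$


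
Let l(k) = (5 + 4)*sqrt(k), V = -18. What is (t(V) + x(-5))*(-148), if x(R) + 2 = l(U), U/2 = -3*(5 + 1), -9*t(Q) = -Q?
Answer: 592 - 7992*I ≈ 592.0 - 7992.0*I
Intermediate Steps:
t(Q) = Q/9 (t(Q) = -(-1)*Q/9 = Q/9)
U = -36 (U = 2*(-3*(5 + 1)) = 2*(-3*6) = 2*(-18) = -36)
l(k) = 9*sqrt(k)
x(R) = -2 + 54*I (x(R) = -2 + 9*sqrt(-36) = -2 + 9*(6*I) = -2 + 54*I)
(t(V) + x(-5))*(-148) = ((1/9)*(-18) + (-2 + 54*I))*(-148) = (-2 + (-2 + 54*I))*(-148) = (-4 + 54*I)*(-148) = 592 - 7992*I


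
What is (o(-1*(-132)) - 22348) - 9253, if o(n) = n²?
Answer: -14177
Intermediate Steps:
(o(-1*(-132)) - 22348) - 9253 = ((-1*(-132))² - 22348) - 9253 = (132² - 22348) - 9253 = (17424 - 22348) - 9253 = -4924 - 9253 = -14177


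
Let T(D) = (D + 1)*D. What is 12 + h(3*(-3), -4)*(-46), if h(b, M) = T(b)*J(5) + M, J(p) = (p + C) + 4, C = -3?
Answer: -19676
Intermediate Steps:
T(D) = D*(1 + D) (T(D) = (1 + D)*D = D*(1 + D))
J(p) = 1 + p (J(p) = (p - 3) + 4 = (-3 + p) + 4 = 1 + p)
h(b, M) = M + 6*b*(1 + b) (h(b, M) = (b*(1 + b))*(1 + 5) + M = (b*(1 + b))*6 + M = 6*b*(1 + b) + M = M + 6*b*(1 + b))
12 + h(3*(-3), -4)*(-46) = 12 + (-4 + 6*(3*(-3))*(1 + 3*(-3)))*(-46) = 12 + (-4 + 6*(-9)*(1 - 9))*(-46) = 12 + (-4 + 6*(-9)*(-8))*(-46) = 12 + (-4 + 432)*(-46) = 12 + 428*(-46) = 12 - 19688 = -19676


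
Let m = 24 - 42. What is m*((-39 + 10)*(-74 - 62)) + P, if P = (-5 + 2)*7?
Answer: -71013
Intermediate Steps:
P = -21 (P = -3*7 = -21)
m = -18
m*((-39 + 10)*(-74 - 62)) + P = -18*(-39 + 10)*(-74 - 62) - 21 = -(-522)*(-136) - 21 = -18*3944 - 21 = -70992 - 21 = -71013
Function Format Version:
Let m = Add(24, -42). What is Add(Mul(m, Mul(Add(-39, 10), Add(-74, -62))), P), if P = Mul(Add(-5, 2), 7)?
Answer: -71013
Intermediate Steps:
P = -21 (P = Mul(-3, 7) = -21)
m = -18
Add(Mul(m, Mul(Add(-39, 10), Add(-74, -62))), P) = Add(Mul(-18, Mul(Add(-39, 10), Add(-74, -62))), -21) = Add(Mul(-18, Mul(-29, -136)), -21) = Add(Mul(-18, 3944), -21) = Add(-70992, -21) = -71013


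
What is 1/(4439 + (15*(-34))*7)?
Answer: 1/869 ≈ 0.0011507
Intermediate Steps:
1/(4439 + (15*(-34))*7) = 1/(4439 - 510*7) = 1/(4439 - 3570) = 1/869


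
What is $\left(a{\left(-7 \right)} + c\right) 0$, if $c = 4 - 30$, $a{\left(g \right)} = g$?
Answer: $0$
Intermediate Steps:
$c = -26$ ($c = 4 - 30 = -26$)
$\left(a{\left(-7 \right)} + c\right) 0 = \left(-7 - 26\right) 0 = \left(-33\right) 0 = 0$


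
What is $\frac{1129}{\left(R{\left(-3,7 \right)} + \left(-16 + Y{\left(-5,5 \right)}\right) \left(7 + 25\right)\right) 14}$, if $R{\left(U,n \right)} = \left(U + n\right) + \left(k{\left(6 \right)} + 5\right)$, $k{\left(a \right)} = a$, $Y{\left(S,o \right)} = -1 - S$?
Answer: $- \frac{1129}{5166} \approx -0.21854$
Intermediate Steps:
$R{\left(U,n \right)} = 11 + U + n$ ($R{\left(U,n \right)} = \left(U + n\right) + \left(6 + 5\right) = \left(U + n\right) + 11 = 11 + U + n$)
$\frac{1129}{\left(R{\left(-3,7 \right)} + \left(-16 + Y{\left(-5,5 \right)}\right) \left(7 + 25\right)\right) 14} = \frac{1129}{\left(\left(11 - 3 + 7\right) + \left(-16 - -4\right) \left(7 + 25\right)\right) 14} = \frac{1129}{\left(15 + \left(-16 + \left(-1 + 5\right)\right) 32\right) 14} = \frac{1129}{\left(15 + \left(-16 + 4\right) 32\right) 14} = \frac{1129}{\left(15 - 384\right) 14} = \frac{1129}{\left(-369\right) 14} = \frac{1129}{-5166} = 1129 \left(- \frac{1}{5166}\right) = - \frac{1129}{5166}$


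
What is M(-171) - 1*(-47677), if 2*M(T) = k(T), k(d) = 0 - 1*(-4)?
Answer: 47679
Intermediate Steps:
k(d) = 4 (k(d) = 0 + 4 = 4)
M(T) = 2 (M(T) = (½)*4 = 2)
M(-171) - 1*(-47677) = 2 - 1*(-47677) = 2 + 47677 = 47679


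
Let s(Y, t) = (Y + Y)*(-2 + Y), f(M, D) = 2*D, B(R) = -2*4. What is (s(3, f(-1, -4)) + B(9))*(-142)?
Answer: 284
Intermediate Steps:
B(R) = -8
s(Y, t) = 2*Y*(-2 + Y) (s(Y, t) = (2*Y)*(-2 + Y) = 2*Y*(-2 + Y))
(s(3, f(-1, -4)) + B(9))*(-142) = (2*3*(-2 + 3) - 8)*(-142) = (2*3*1 - 8)*(-142) = (6 - 8)*(-142) = -2*(-142) = 284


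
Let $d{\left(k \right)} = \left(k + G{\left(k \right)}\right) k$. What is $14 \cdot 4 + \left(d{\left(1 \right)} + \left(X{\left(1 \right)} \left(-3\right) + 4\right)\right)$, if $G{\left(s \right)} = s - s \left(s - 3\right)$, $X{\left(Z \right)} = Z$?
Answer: $61$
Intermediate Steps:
$G{\left(s \right)} = s - s \left(-3 + s\right)$
$d{\left(k \right)} = k \left(k + k \left(4 - k\right)\right)$ ($d{\left(k \right)} = \left(k + k \left(4 - k\right)\right) k = k \left(k + k \left(4 - k\right)\right)$)
$14 \cdot 4 + \left(d{\left(1 \right)} + \left(X{\left(1 \right)} \left(-3\right) + 4\right)\right) = 14 \cdot 4 + \left(1^{2} \left(5 - 1\right) + \left(1 \left(-3\right) + 4\right)\right) = 56 + \left(1 \left(5 - 1\right) + \left(-3 + 4\right)\right) = 56 + \left(1 \cdot 4 + 1\right) = 56 + \left(4 + 1\right) = 56 + 5 = 61$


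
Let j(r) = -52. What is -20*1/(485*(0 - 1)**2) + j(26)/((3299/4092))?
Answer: -20653244/320003 ≈ -64.541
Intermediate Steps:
-20*1/(485*(0 - 1)**2) + j(26)/((3299/4092)) = -20*1/(485*(0 - 1)**2) - 52/(3299/4092) = -20/((-1)**2*485) - 52/(3299*(1/4092)) = -20/(1*485) - 52/3299/4092 = -20/485 - 52*4092/3299 = -20*1/485 - 212784/3299 = -4/97 - 212784/3299 = -20653244/320003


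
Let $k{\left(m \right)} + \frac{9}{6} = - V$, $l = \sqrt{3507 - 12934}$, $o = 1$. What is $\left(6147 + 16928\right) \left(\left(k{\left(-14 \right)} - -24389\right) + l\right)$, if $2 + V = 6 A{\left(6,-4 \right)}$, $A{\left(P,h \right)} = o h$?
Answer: $\frac{1126683025}{2} + 23075 i \sqrt{9427} \approx 5.6334 \cdot 10^{8} + 2.2404 \cdot 10^{6} i$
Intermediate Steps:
$A{\left(P,h \right)} = h$ ($A{\left(P,h \right)} = 1 h = h$)
$V = -26$ ($V = -2 + 6 \left(-4\right) = -2 - 24 = -26$)
$l = i \sqrt{9427}$ ($l = \sqrt{-9427} = i \sqrt{9427} \approx 97.093 i$)
$k{\left(m \right)} = \frac{49}{2}$ ($k{\left(m \right)} = - \frac{3}{2} - -26 = - \frac{3}{2} + 26 = \frac{49}{2}$)
$\left(6147 + 16928\right) \left(\left(k{\left(-14 \right)} - -24389\right) + l\right) = \left(6147 + 16928\right) \left(\left(\frac{49}{2} - -24389\right) + i \sqrt{9427}\right) = 23075 \left(\left(\frac{49}{2} + 24389\right) + i \sqrt{9427}\right) = 23075 \left(\frac{48827}{2} + i \sqrt{9427}\right) = \frac{1126683025}{2} + 23075 i \sqrt{9427}$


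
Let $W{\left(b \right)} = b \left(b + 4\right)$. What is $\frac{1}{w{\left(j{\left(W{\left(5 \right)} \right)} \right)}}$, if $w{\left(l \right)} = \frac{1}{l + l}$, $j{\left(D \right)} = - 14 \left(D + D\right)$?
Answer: $-2520$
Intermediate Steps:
$W{\left(b \right)} = b \left(4 + b\right)$
$j{\left(D \right)} = - 28 D$ ($j{\left(D \right)} = - 14 \cdot 2 D = - 28 D$)
$w{\left(l \right)} = \frac{1}{2 l}$
$\frac{1}{w{\left(j{\left(W{\left(5 \right)} \right)} \right)}} = \frac{1}{\frac{1}{2} \frac{1}{\left(-28\right) 5 \left(4 + 5\right)}} = \frac{1}{\frac{1}{2} \frac{1}{\left(-28\right) 5 \cdot 9}} = \frac{1}{\frac{1}{2} \frac{1}{\left(-28\right) 45}} = \frac{1}{\frac{1}{2} \frac{1}{-1260}} = \frac{1}{\frac{1}{2} \left(- \frac{1}{1260}\right)} = \frac{1}{- \frac{1}{2520}} = -2520$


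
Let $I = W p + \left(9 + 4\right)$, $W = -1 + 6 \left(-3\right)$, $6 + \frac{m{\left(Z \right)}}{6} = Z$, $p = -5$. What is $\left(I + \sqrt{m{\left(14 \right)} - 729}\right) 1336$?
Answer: $144288 + 1336 i \sqrt{681} \approx 1.4429 \cdot 10^{5} + 34864.0 i$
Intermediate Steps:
$m{\left(Z \right)} = -36 + 6 Z$
$W = -19$ ($W = -1 - 18 = -19$)
$I = 108$ ($I = \left(-19\right) \left(-5\right) + \left(9 + 4\right) = 95 + 13 = 108$)
$\left(I + \sqrt{m{\left(14 \right)} - 729}\right) 1336 = \left(108 + \sqrt{\left(-36 + 6 \cdot 14\right) - 729}\right) 1336 = \left(108 + \sqrt{\left(-36 + 84\right) - 729}\right) 1336 = \left(108 + \sqrt{48 - 729}\right) 1336 = \left(108 + \sqrt{-681}\right) 1336 = \left(108 + i \sqrt{681}\right) 1336 = 144288 + 1336 i \sqrt{681}$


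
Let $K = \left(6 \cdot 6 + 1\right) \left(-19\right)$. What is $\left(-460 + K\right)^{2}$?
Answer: $1352569$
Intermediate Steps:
$K = -703$ ($K = \left(36 + 1\right) \left(-19\right) = 37 \left(-19\right) = -703$)
$\left(-460 + K\right)^{2} = \left(-460 - 703\right)^{2} = \left(-1163\right)^{2} = 1352569$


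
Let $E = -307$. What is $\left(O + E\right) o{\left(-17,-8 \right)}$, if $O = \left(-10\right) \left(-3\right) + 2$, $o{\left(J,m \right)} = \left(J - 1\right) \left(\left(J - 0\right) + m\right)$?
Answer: $-123750$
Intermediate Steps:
$o{\left(J,m \right)} = \left(-1 + J\right) \left(J + m\right)$ ($o{\left(J,m \right)} = \left(-1 + J\right) \left(\left(J + 0\right) + m\right) = \left(-1 + J\right) \left(J + m\right)$)
$O = 32$ ($O = 30 + 2 = 32$)
$\left(O + E\right) o{\left(-17,-8 \right)} = \left(32 - 307\right) \left(\left(-17\right)^{2} - -17 - -8 - -136\right) = - 275 \left(289 + 17 + 8 + 136\right) = \left(-275\right) 450 = -123750$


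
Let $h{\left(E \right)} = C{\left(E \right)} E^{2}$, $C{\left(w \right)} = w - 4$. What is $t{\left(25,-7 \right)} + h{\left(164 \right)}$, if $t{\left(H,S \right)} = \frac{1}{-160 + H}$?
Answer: $\frac{580953599}{135} \approx 4.3034 \cdot 10^{6}$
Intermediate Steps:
$C{\left(w \right)} = -4 + w$
$h{\left(E \right)} = E^{2} \left(-4 + E\right)$ ($h{\left(E \right)} = \left(-4 + E\right) E^{2} = E^{2} \left(-4 + E\right)$)
$t{\left(25,-7 \right)} + h{\left(164 \right)} = \frac{1}{-160 + 25} + 164^{2} \left(-4 + 164\right) = \frac{1}{-135} + 26896 \cdot 160 = - \frac{1}{135} + 4303360 = \frac{580953599}{135}$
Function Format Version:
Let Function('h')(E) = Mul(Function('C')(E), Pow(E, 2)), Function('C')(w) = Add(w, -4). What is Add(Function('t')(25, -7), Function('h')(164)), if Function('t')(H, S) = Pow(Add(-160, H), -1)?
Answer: Rational(580953599, 135) ≈ 4.3034e+6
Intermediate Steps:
Function('C')(w) = Add(-4, w)
Function('h')(E) = Mul(Pow(E, 2), Add(-4, E)) (Function('h')(E) = Mul(Add(-4, E), Pow(E, 2)) = Mul(Pow(E, 2), Add(-4, E)))
Add(Function('t')(25, -7), Function('h')(164)) = Add(Pow(Add(-160, 25), -1), Mul(Pow(164, 2), Add(-4, 164))) = Add(Pow(-135, -1), Mul(26896, 160)) = Add(Rational(-1, 135), 4303360) = Rational(580953599, 135)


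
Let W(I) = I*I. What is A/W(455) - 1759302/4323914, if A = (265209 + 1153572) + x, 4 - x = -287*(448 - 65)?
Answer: 446126698481/63939878275 ≈ 6.9773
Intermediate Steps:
x = 109925 (x = 4 - (-287)*(448 - 65) = 4 - (-287)*383 = 4 - 1*(-109921) = 4 + 109921 = 109925)
W(I) = I²
A = 1528706 (A = (265209 + 1153572) + 109925 = 1418781 + 109925 = 1528706)
A/W(455) - 1759302/4323914 = 1528706/(455²) - 1759302/4323914 = 1528706/207025 - 1759302*1/4323914 = 1528706*(1/207025) - 879651/2161957 = 1528706/207025 - 879651/2161957 = 446126698481/63939878275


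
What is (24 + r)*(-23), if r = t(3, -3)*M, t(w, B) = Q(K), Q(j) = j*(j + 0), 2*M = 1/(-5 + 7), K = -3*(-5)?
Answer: -7383/4 ≈ -1845.8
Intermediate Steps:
K = 15
M = ¼ (M = 1/(2*(-5 + 7)) = (½)/2 = (½)*(½) = ¼ ≈ 0.25000)
Q(j) = j² (Q(j) = j*j = j²)
t(w, B) = 225 (t(w, B) = 15² = 225)
r = 225/4 (r = 225*(¼) = 225/4 ≈ 56.250)
(24 + r)*(-23) = (24 + 225/4)*(-23) = (321/4)*(-23) = -7383/4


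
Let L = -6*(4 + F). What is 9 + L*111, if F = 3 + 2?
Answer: -5985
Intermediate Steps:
F = 5
L = -54 (L = -6*(4 + 5) = -6*9 = -54)
9 + L*111 = 9 - 54*111 = 9 - 5994 = -5985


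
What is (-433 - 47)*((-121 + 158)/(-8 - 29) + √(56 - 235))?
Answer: 480 - 480*I*√179 ≈ 480.0 - 6422.0*I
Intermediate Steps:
(-433 - 47)*((-121 + 158)/(-8 - 29) + √(56 - 235)) = -480*(37/(-37) + √(-179)) = -480*(37*(-1/37) + I*√179) = -480*(-1 + I*√179) = 480 - 480*I*√179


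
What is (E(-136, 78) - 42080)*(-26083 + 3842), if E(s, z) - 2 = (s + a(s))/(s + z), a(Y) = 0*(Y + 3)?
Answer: 27138334754/29 ≈ 9.3580e+8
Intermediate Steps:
a(Y) = 0 (a(Y) = 0*(3 + Y) = 0)
E(s, z) = 2 + s/(s + z) (E(s, z) = 2 + (s + 0)/(s + z) = 2 + s/(s + z))
(E(-136, 78) - 42080)*(-26083 + 3842) = ((2*78 + 3*(-136))/(-136 + 78) - 42080)*(-26083 + 3842) = ((156 - 408)/(-58) - 42080)*(-22241) = (-1/58*(-252) - 42080)*(-22241) = (126/29 - 42080)*(-22241) = -1220194/29*(-22241) = 27138334754/29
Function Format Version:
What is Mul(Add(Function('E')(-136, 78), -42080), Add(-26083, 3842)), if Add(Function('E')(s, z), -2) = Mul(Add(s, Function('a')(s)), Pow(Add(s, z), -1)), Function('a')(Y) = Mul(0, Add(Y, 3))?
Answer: Rational(27138334754, 29) ≈ 9.3580e+8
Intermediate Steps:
Function('a')(Y) = 0 (Function('a')(Y) = Mul(0, Add(3, Y)) = 0)
Function('E')(s, z) = Add(2, Mul(s, Pow(Add(s, z), -1))) (Function('E')(s, z) = Add(2, Mul(Add(s, 0), Pow(Add(s, z), -1))) = Add(2, Mul(s, Pow(Add(s, z), -1))))
Mul(Add(Function('E')(-136, 78), -42080), Add(-26083, 3842)) = Mul(Add(Mul(Pow(Add(-136, 78), -1), Add(Mul(2, 78), Mul(3, -136))), -42080), Add(-26083, 3842)) = Mul(Add(Mul(Pow(-58, -1), Add(156, -408)), -42080), -22241) = Mul(Add(Mul(Rational(-1, 58), -252), -42080), -22241) = Mul(Add(Rational(126, 29), -42080), -22241) = Mul(Rational(-1220194, 29), -22241) = Rational(27138334754, 29)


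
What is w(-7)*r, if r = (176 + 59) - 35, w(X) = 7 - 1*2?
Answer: 1000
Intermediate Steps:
w(X) = 5 (w(X) = 7 - 2 = 5)
r = 200 (r = 235 - 35 = 200)
w(-7)*r = 5*200 = 1000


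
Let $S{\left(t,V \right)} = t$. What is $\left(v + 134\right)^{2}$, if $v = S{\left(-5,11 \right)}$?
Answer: $16641$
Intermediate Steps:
$v = -5$
$\left(v + 134\right)^{2} = \left(-5 + 134\right)^{2} = 129^{2} = 16641$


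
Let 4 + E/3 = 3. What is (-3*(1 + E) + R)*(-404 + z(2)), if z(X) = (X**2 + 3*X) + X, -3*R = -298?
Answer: -123872/3 ≈ -41291.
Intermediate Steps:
E = -3 (E = -12 + 3*3 = -12 + 9 = -3)
R = 298/3 (R = -1/3*(-298) = 298/3 ≈ 99.333)
z(X) = X**2 + 4*X
(-3*(1 + E) + R)*(-404 + z(2)) = (-3*(1 - 3) + 298/3)*(-404 + 2*(4 + 2)) = (-3*(-2) + 298/3)*(-404 + 2*6) = (6 + 298/3)*(-404 + 12) = (316/3)*(-392) = -123872/3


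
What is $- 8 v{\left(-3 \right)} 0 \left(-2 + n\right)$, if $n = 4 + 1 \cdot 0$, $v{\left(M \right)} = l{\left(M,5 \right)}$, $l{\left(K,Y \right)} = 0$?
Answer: $0$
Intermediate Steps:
$v{\left(M \right)} = 0$
$n = 4$ ($n = 4 + 0 = 4$)
$- 8 v{\left(-3 \right)} 0 \left(-2 + n\right) = - 8 \cdot 0 \cdot 0 \left(-2 + 4\right) = - 8 \cdot 0 \cdot 0 \cdot 2 = - 8 \cdot 0 \cdot 0 = \left(-8\right) 0 = 0$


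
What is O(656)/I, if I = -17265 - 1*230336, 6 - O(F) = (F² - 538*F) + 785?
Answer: 78187/247601 ≈ 0.31578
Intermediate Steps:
O(F) = -779 - F² + 538*F (O(F) = 6 - ((F² - 538*F) + 785) = 6 - (785 + F² - 538*F) = 6 + (-785 - F² + 538*F) = -779 - F² + 538*F)
I = -247601 (I = -17265 - 230336 = -247601)
O(656)/I = (-779 - 1*656² + 538*656)/(-247601) = (-779 - 1*430336 + 352928)*(-1/247601) = (-779 - 430336 + 352928)*(-1/247601) = -78187*(-1/247601) = 78187/247601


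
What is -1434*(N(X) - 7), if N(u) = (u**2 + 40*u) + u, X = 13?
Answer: -996630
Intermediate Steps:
N(u) = u**2 + 41*u
-1434*(N(X) - 7) = -1434*(13*(41 + 13) - 7) = -1434*(13*54 - 7) = -1434*(702 - 7) = -1434*695 = -996630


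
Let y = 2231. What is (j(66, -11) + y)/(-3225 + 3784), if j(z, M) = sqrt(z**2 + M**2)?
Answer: 2231/559 + 11*sqrt(37)/559 ≈ 4.1107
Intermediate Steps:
j(z, M) = sqrt(M**2 + z**2)
(j(66, -11) + y)/(-3225 + 3784) = (sqrt((-11)**2 + 66**2) + 2231)/(-3225 + 3784) = (sqrt(121 + 4356) + 2231)/559 = (sqrt(4477) + 2231)*(1/559) = (11*sqrt(37) + 2231)*(1/559) = (2231 + 11*sqrt(37))*(1/559) = 2231/559 + 11*sqrt(37)/559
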